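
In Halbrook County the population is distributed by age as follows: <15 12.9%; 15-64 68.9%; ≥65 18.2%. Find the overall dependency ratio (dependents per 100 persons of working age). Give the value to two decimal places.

Total dependency ratio: 45.14

Total dependency ratio = (12.9 + 18.2) / 68.9 × 100 = 31.1 / 68.9 × 100 = 45.14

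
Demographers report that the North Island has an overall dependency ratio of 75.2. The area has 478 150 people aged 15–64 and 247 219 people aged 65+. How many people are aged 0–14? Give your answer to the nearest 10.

Aged 0–14: 112 350

Total dependency ratio = (youth + elderly) / working-age × 100
75.2 = (Y + 247 219) / 478 150 × 100
⇒ 112 350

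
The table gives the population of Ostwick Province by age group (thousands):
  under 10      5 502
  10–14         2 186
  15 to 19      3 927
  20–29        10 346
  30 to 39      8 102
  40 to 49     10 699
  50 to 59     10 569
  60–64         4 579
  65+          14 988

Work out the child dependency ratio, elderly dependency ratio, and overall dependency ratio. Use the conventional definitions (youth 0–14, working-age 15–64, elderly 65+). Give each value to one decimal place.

0–14: 5 502 + 2 186 = 7 688
15–64: 3 927 + 10 346 + 8 102 + 10 699 + 10 569 + 4 579 = 48 222
65+: 14 988
Youth dependency ratio = 7 688 / 48 222 × 100 = 15.9
Old-age dependency ratio = 14 988 / 48 222 × 100 = 31.1
Total dependency ratio = (7 688 + 14 988) / 48 222 × 100 = 22 676 / 48 222 × 100 = 47.0

Youth dependency ratio: 15.9
Old-age dependency ratio: 31.1
Total dependency ratio: 47.0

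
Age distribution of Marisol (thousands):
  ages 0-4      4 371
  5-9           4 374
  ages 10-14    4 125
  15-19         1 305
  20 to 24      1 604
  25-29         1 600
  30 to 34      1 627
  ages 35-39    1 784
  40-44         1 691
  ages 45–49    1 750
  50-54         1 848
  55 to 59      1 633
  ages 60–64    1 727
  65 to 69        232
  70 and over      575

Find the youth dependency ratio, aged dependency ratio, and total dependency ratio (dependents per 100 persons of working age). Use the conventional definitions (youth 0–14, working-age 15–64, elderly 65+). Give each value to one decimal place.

Youth dependency ratio: 77.7
Old-age dependency ratio: 4.9
Total dependency ratio: 82.5

0–14: 4 371 + 4 374 + 4 125 = 12 870
15–64: 1 305 + 1 604 + 1 600 + 1 627 + 1 784 + 1 691 + 1 750 + 1 848 + 1 633 + 1 727 = 16 569
65+: 232 + 575 = 807
Youth dependency ratio = 12 870 / 16 569 × 100 = 77.7
Old-age dependency ratio = 807 / 16 569 × 100 = 4.9
Total dependency ratio = (12 870 + 807) / 16 569 × 100 = 13 677 / 16 569 × 100 = 82.5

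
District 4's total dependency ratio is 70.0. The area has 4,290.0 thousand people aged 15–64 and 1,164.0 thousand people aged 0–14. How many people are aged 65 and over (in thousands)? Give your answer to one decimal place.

Aged 65 and over: 1,839.0

Total dependency ratio = (youth + elderly) / working-age × 100
70.0 = (1,164.0 + E) / 4,290.0 × 100
⇒ 1,839.0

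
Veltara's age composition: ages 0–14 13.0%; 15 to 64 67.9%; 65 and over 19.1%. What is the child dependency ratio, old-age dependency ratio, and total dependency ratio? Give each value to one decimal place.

Youth dependency ratio = 13.0 / 67.9 × 100 = 19.1
Old-age dependency ratio = 19.1 / 67.9 × 100 = 28.1
Total dependency ratio = (13.0 + 19.1) / 67.9 × 100 = 32.1 / 67.9 × 100 = 47.3

Youth dependency ratio: 19.1
Old-age dependency ratio: 28.1
Total dependency ratio: 47.3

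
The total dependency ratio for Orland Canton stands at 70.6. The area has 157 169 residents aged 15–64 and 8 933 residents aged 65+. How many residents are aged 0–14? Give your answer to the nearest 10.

Total dependency ratio = (youth + elderly) / working-age × 100
70.6 = (Y + 8 933) / 157 169 × 100
⇒ 102 030

Aged 0–14: 102 030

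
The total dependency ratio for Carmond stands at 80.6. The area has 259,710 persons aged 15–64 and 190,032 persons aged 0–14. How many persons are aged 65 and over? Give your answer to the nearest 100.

Aged 65 and over: 19,300

Total dependency ratio = (youth + elderly) / working-age × 100
80.6 = (190,032 + E) / 259,710 × 100
⇒ 19,300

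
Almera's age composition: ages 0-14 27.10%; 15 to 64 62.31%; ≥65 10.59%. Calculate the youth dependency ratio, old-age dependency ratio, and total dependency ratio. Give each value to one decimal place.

Youth dependency ratio = 27.10 / 62.31 × 100 = 43.5
Old-age dependency ratio = 10.59 / 62.31 × 100 = 17.0
Total dependency ratio = (27.10 + 10.59) / 62.31 × 100 = 37.69 / 62.31 × 100 = 60.5

Youth dependency ratio: 43.5
Old-age dependency ratio: 17.0
Total dependency ratio: 60.5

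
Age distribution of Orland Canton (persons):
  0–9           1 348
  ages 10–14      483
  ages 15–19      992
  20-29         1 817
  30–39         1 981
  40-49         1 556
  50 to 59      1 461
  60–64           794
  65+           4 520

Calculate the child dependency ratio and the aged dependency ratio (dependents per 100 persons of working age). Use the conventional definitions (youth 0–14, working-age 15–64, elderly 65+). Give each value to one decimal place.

Youth dependency ratio: 21.3
Old-age dependency ratio: 52.6

0–14: 1 348 + 483 = 1 831
15–64: 992 + 1 817 + 1 981 + 1 556 + 1 461 + 794 = 8 601
65+: 4 520
Youth dependency ratio = 1 831 / 8 601 × 100 = 21.3
Old-age dependency ratio = 4 520 / 8 601 × 100 = 52.6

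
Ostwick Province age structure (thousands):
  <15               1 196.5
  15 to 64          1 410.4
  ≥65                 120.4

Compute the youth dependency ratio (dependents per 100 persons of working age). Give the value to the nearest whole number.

Youth dependency ratio = 1 196.5 / 1 410.4 × 100 = 85

Youth dependency ratio: 85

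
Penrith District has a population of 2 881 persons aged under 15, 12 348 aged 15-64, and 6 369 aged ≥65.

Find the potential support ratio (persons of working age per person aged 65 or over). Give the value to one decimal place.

Potential support ratio = 12 348 / 6 369 = 1.9

Potential support ratio: 1.9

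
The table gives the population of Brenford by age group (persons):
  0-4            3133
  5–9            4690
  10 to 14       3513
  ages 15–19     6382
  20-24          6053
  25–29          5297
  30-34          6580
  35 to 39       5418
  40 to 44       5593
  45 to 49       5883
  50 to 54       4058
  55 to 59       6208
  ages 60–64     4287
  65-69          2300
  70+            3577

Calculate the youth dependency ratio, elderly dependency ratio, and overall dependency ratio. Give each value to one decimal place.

0–14: 3133 + 4690 + 3513 = 11336
15–64: 6382 + 6053 + 5297 + 6580 + 5418 + 5593 + 5883 + 4058 + 6208 + 4287 = 55759
65+: 2300 + 3577 = 5877
Youth dependency ratio = 11336 / 55759 × 100 = 20.3
Old-age dependency ratio = 5877 / 55759 × 100 = 10.5
Total dependency ratio = (11336 + 5877) / 55759 × 100 = 17213 / 55759 × 100 = 30.9

Youth dependency ratio: 20.3
Old-age dependency ratio: 10.5
Total dependency ratio: 30.9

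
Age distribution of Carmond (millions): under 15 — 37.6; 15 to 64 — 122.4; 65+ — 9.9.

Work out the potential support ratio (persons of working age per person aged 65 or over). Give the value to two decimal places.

Potential support ratio = 122.4 / 9.9 = 12.36

Potential support ratio: 12.36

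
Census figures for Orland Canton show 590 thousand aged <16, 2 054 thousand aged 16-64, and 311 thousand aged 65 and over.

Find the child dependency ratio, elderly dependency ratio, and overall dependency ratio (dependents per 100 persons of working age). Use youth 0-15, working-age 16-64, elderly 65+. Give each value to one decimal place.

Youth dependency ratio: 28.7
Old-age dependency ratio: 15.1
Total dependency ratio: 43.9

Youth dependency ratio = 590 / 2 054 × 100 = 28.7
Old-age dependency ratio = 311 / 2 054 × 100 = 15.1
Total dependency ratio = (590 + 311) / 2 054 × 100 = 901 / 2 054 × 100 = 43.9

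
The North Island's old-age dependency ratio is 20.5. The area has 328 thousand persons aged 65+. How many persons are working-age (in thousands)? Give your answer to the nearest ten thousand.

Working-age: 1,600

Old-age dependency ratio = elderly / working-age × 100
20.5 = 328 / W × 100
⇒ 1,600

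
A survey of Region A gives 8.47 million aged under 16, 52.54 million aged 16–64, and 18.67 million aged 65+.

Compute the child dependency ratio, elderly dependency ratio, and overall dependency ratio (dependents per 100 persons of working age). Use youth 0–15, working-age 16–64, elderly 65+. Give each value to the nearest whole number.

Youth dependency ratio: 16
Old-age dependency ratio: 36
Total dependency ratio: 52

Youth dependency ratio = 8.47 / 52.54 × 100 = 16
Old-age dependency ratio = 18.67 / 52.54 × 100 = 36
Total dependency ratio = (8.47 + 18.67) / 52.54 × 100 = 27.14 / 52.54 × 100 = 52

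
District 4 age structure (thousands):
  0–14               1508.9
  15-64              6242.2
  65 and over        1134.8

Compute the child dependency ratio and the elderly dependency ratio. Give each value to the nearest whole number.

Youth dependency ratio: 24
Old-age dependency ratio: 18

Youth dependency ratio = 1508.9 / 6242.2 × 100 = 24
Old-age dependency ratio = 1134.8 / 6242.2 × 100 = 18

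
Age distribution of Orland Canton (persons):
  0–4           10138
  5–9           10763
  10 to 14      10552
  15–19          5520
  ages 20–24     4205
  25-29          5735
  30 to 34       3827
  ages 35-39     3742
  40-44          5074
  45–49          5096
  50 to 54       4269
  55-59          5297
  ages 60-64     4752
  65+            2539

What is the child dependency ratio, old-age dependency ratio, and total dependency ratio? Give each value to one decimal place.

0–14: 10138 + 10763 + 10552 = 31453
15–64: 5520 + 4205 + 5735 + 3827 + 3742 + 5074 + 5096 + 4269 + 5297 + 4752 = 47517
65+: 2539
Youth dependency ratio = 31453 / 47517 × 100 = 66.2
Old-age dependency ratio = 2539 / 47517 × 100 = 5.3
Total dependency ratio = (31453 + 2539) / 47517 × 100 = 33992 / 47517 × 100 = 71.5

Youth dependency ratio: 66.2
Old-age dependency ratio: 5.3
Total dependency ratio: 71.5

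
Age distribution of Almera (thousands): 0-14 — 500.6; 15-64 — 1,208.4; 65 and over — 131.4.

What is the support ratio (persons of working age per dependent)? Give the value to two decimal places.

Support ratio: 1.91

Support ratio = 1,208.4 / (500.6 + 131.4) = 1,208.4 / 632.0 = 1.91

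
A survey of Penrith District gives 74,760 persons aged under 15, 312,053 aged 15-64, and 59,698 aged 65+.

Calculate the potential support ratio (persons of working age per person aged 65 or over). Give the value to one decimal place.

Potential support ratio: 5.2

Potential support ratio = 312,053 / 59,698 = 5.2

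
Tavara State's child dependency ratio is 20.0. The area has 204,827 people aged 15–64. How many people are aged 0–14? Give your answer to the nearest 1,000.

Youth dependency ratio = youth / working-age × 100
20.0 = Y / 204,827 × 100
⇒ 41,000

Aged 0–14: 41,000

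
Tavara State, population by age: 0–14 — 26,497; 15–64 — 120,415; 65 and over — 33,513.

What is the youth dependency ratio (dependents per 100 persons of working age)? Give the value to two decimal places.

Youth dependency ratio = 26,497 / 120,415 × 100 = 22.00

Youth dependency ratio: 22.00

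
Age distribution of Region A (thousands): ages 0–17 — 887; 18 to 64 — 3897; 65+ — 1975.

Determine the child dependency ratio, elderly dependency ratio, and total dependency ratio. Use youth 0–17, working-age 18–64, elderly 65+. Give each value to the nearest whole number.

Youth dependency ratio: 23
Old-age dependency ratio: 51
Total dependency ratio: 73

Youth dependency ratio = 887 / 3897 × 100 = 23
Old-age dependency ratio = 1975 / 3897 × 100 = 51
Total dependency ratio = (887 + 1975) / 3897 × 100 = 2862 / 3897 × 100 = 73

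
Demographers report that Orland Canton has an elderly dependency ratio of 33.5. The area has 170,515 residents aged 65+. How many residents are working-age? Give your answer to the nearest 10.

Working-age: 509,000

Old-age dependency ratio = elderly / working-age × 100
33.5 = 170,515 / W × 100
⇒ 509,000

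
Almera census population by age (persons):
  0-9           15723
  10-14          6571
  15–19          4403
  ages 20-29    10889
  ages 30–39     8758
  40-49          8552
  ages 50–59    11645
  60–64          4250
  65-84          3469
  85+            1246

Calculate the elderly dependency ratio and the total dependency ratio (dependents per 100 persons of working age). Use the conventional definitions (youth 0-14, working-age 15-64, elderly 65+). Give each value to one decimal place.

Old-age dependency ratio: 9.7
Total dependency ratio: 55.7

0–14: 15723 + 6571 = 22294
15–64: 4403 + 10889 + 8758 + 8552 + 11645 + 4250 = 48497
65+: 3469 + 1246 = 4715
Old-age dependency ratio = 4715 / 48497 × 100 = 9.7
Total dependency ratio = (22294 + 4715) / 48497 × 100 = 27009 / 48497 × 100 = 55.7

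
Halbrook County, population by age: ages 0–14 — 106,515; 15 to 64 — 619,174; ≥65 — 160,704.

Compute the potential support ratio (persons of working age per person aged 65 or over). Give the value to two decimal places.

Potential support ratio: 3.85

Potential support ratio = 619,174 / 160,704 = 3.85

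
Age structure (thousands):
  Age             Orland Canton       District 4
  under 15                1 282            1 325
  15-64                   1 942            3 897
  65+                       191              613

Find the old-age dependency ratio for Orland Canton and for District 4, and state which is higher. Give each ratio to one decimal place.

Orland Canton: 9.8
District 4: 15.7
Higher: District 4

Orland Canton: 191 / 1 942 × 100 = 9.8
District 4: 613 / 3 897 × 100 = 15.7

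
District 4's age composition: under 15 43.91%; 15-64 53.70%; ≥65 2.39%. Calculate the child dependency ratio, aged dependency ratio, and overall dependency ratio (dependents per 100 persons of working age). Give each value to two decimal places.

Youth dependency ratio: 81.77
Old-age dependency ratio: 4.45
Total dependency ratio: 86.22

Youth dependency ratio = 43.91 / 53.70 × 100 = 81.77
Old-age dependency ratio = 2.39 / 53.70 × 100 = 4.45
Total dependency ratio = (43.91 + 2.39) / 53.70 × 100 = 46.30 / 53.70 × 100 = 86.22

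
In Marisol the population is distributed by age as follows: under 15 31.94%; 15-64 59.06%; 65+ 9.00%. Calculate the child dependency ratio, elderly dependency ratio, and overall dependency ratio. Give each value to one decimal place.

Youth dependency ratio: 54.1
Old-age dependency ratio: 15.2
Total dependency ratio: 69.3

Youth dependency ratio = 31.94 / 59.06 × 100 = 54.1
Old-age dependency ratio = 9.00 / 59.06 × 100 = 15.2
Total dependency ratio = (31.94 + 9.00) / 59.06 × 100 = 40.94 / 59.06 × 100 = 69.3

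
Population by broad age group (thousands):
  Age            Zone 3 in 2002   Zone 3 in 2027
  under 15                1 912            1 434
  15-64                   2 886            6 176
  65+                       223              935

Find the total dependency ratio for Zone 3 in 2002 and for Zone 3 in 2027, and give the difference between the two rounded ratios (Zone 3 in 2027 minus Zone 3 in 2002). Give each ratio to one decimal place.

Zone 3 in 2002: 74.0
Zone 3 in 2027: 38.4
Difference: -35.6

Zone 3 in 2002: (1 912 + 223) / 2 886 × 100 = 2 135 / 2 886 × 100 = 74.0
Zone 3 in 2027: (1 434 + 935) / 6 176 × 100 = 2 369 / 6 176 × 100 = 38.4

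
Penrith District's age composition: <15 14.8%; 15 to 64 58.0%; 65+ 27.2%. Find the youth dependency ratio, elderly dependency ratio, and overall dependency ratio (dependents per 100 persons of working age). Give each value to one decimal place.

Youth dependency ratio = 14.8 / 58.0 × 100 = 25.5
Old-age dependency ratio = 27.2 / 58.0 × 100 = 46.9
Total dependency ratio = (14.8 + 27.2) / 58.0 × 100 = 42.0 / 58.0 × 100 = 72.4

Youth dependency ratio: 25.5
Old-age dependency ratio: 46.9
Total dependency ratio: 72.4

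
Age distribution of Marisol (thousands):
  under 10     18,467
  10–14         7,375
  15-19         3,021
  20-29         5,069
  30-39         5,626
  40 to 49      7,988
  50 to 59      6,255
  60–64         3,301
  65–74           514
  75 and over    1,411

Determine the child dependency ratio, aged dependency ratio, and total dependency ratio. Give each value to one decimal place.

0–14: 18,467 + 7,375 = 25,842
15–64: 3,021 + 5,069 + 5,626 + 7,988 + 6,255 + 3,301 = 31,260
65+: 514 + 1,411 = 1,925
Youth dependency ratio = 25,842 / 31,260 × 100 = 82.7
Old-age dependency ratio = 1,925 / 31,260 × 100 = 6.2
Total dependency ratio = (25,842 + 1,925) / 31,260 × 100 = 27,767 / 31,260 × 100 = 88.8

Youth dependency ratio: 82.7
Old-age dependency ratio: 6.2
Total dependency ratio: 88.8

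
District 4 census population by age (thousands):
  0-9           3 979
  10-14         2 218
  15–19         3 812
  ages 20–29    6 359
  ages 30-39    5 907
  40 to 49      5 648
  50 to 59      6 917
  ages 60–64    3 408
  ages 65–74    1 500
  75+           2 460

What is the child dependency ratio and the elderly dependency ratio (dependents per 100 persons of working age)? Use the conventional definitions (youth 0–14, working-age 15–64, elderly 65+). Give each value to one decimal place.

0–14: 3 979 + 2 218 = 6 197
15–64: 3 812 + 6 359 + 5 907 + 5 648 + 6 917 + 3 408 = 32 051
65+: 1 500 + 2 460 = 3 960
Youth dependency ratio = 6 197 / 32 051 × 100 = 19.3
Old-age dependency ratio = 3 960 / 32 051 × 100 = 12.4

Youth dependency ratio: 19.3
Old-age dependency ratio: 12.4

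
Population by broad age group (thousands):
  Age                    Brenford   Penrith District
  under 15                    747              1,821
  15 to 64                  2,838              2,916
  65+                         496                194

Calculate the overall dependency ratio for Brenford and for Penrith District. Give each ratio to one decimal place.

Brenford: (747 + 496) / 2,838 × 100 = 1,243 / 2,838 × 100 = 43.8
Penrith District: (1,821 + 194) / 2,916 × 100 = 2,015 / 2,916 × 100 = 69.1

Brenford: 43.8
Penrith District: 69.1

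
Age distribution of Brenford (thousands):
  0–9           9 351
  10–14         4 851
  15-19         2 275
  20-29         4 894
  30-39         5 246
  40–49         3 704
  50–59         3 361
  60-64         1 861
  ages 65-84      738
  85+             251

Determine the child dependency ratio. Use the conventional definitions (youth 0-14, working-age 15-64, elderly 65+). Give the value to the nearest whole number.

Youth dependency ratio: 67

0–14: 9 351 + 4 851 = 14 202
15–64: 2 275 + 4 894 + 5 246 + 3 704 + 3 361 + 1 861 = 21 341
65+: 738 + 251 = 989
Youth dependency ratio = 14 202 / 21 341 × 100 = 67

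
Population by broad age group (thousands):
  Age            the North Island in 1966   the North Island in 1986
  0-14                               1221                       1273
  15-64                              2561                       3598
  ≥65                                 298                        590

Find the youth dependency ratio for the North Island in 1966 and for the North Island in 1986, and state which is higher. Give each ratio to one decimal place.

the North Island in 1966: 1221 / 2561 × 100 = 47.7
the North Island in 1986: 1273 / 3598 × 100 = 35.4

the North Island in 1966: 47.7
the North Island in 1986: 35.4
Higher: the North Island in 1966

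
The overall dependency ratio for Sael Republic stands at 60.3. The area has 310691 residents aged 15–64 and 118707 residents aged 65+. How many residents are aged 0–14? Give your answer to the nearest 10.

Total dependency ratio = (youth + elderly) / working-age × 100
60.3 = (Y + 118707) / 310691 × 100
⇒ 68640

Aged 0–14: 68640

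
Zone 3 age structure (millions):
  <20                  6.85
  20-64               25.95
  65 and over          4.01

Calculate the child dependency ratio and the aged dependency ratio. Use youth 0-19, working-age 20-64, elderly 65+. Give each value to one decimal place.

Youth dependency ratio = 6.85 / 25.95 × 100 = 26.4
Old-age dependency ratio = 4.01 / 25.95 × 100 = 15.5

Youth dependency ratio: 26.4
Old-age dependency ratio: 15.5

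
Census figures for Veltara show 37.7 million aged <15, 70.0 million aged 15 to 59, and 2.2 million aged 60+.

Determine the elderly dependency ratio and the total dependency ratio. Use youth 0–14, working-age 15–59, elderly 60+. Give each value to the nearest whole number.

Old-age dependency ratio = 2.2 / 70.0 × 100 = 3
Total dependency ratio = (37.7 + 2.2) / 70.0 × 100 = 39.9 / 70.0 × 100 = 57

Old-age dependency ratio: 3
Total dependency ratio: 57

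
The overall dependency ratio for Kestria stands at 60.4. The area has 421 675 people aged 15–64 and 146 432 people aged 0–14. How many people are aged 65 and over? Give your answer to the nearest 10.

Aged 65 and over: 108 260

Total dependency ratio = (youth + elderly) / working-age × 100
60.4 = (146 432 + E) / 421 675 × 100
⇒ 108 260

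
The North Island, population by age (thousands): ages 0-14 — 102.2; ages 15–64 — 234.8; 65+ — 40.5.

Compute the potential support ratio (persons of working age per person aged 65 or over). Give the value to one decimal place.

Potential support ratio = 234.8 / 40.5 = 5.8

Potential support ratio: 5.8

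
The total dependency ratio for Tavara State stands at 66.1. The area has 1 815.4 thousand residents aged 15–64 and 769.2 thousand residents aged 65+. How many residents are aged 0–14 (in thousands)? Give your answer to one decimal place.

Aged 0–14: 430.8

Total dependency ratio = (youth + elderly) / working-age × 100
66.1 = (Y + 769.2) / 1 815.4 × 100
⇒ 430.8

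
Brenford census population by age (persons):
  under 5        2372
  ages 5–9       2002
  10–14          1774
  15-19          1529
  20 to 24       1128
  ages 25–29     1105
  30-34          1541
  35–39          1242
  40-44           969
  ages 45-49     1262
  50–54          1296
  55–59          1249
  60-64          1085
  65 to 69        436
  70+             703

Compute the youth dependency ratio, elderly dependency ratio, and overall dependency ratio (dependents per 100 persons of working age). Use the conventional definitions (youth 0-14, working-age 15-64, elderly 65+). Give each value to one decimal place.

0–14: 2372 + 2002 + 1774 = 6148
15–64: 1529 + 1128 + 1105 + 1541 + 1242 + 969 + 1262 + 1296 + 1249 + 1085 = 12406
65+: 436 + 703 = 1139
Youth dependency ratio = 6148 / 12406 × 100 = 49.6
Old-age dependency ratio = 1139 / 12406 × 100 = 9.2
Total dependency ratio = (6148 + 1139) / 12406 × 100 = 7287 / 12406 × 100 = 58.7

Youth dependency ratio: 49.6
Old-age dependency ratio: 9.2
Total dependency ratio: 58.7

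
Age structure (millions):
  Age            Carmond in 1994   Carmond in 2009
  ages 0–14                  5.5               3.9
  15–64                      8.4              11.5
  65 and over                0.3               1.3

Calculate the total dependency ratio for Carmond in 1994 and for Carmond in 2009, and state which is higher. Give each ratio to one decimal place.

Carmond in 1994: (5.5 + 0.3) / 8.4 × 100 = 5.8 / 8.4 × 100 = 69.0
Carmond in 2009: (3.9 + 1.3) / 11.5 × 100 = 5.2 / 11.5 × 100 = 45.2

Carmond in 1994: 69.0
Carmond in 2009: 45.2
Higher: Carmond in 1994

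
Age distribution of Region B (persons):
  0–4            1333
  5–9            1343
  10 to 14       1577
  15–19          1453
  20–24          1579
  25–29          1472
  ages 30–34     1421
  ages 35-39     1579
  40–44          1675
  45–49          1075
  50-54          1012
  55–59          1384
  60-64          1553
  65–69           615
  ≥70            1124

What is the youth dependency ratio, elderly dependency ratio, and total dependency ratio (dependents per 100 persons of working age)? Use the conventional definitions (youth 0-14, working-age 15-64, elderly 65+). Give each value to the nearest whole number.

Youth dependency ratio: 30
Old-age dependency ratio: 12
Total dependency ratio: 42

0–14: 1333 + 1343 + 1577 = 4253
15–64: 1453 + 1579 + 1472 + 1421 + 1579 + 1675 + 1075 + 1012 + 1384 + 1553 = 14203
65+: 615 + 1124 = 1739
Youth dependency ratio = 4253 / 14203 × 100 = 30
Old-age dependency ratio = 1739 / 14203 × 100 = 12
Total dependency ratio = (4253 + 1739) / 14203 × 100 = 5992 / 14203 × 100 = 42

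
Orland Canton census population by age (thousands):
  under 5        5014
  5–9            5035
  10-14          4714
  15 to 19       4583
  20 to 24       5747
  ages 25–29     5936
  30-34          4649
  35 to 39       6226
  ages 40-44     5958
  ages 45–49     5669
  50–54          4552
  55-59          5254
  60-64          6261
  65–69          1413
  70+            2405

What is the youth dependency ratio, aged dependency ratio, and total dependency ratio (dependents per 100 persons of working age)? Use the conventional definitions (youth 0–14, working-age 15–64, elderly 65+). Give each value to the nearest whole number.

Youth dependency ratio: 27
Old-age dependency ratio: 7
Total dependency ratio: 34

0–14: 5014 + 5035 + 4714 = 14763
15–64: 4583 + 5747 + 5936 + 4649 + 6226 + 5958 + 5669 + 4552 + 5254 + 6261 = 54835
65+: 1413 + 2405 = 3818
Youth dependency ratio = 14763 / 54835 × 100 = 27
Old-age dependency ratio = 3818 / 54835 × 100 = 7
Total dependency ratio = (14763 + 3818) / 54835 × 100 = 18581 / 54835 × 100 = 34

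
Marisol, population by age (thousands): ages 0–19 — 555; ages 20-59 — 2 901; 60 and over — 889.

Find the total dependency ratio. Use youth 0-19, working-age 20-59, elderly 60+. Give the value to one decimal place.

Total dependency ratio = (555 + 889) / 2 901 × 100 = 1 444 / 2 901 × 100 = 49.8

Total dependency ratio: 49.8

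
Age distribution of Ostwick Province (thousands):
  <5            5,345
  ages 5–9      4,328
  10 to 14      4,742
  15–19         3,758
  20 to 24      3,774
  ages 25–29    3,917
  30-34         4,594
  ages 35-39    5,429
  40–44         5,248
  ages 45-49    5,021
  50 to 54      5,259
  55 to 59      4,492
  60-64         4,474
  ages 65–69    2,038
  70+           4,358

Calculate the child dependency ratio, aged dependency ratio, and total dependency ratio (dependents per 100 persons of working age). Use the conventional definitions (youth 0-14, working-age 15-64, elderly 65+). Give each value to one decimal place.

0–14: 5,345 + 4,328 + 4,742 = 14,415
15–64: 3,758 + 3,774 + 3,917 + 4,594 + 5,429 + 5,248 + 5,021 + 5,259 + 4,492 + 4,474 = 45,966
65+: 2,038 + 4,358 = 6,396
Youth dependency ratio = 14,415 / 45,966 × 100 = 31.4
Old-age dependency ratio = 6,396 / 45,966 × 100 = 13.9
Total dependency ratio = (14,415 + 6,396) / 45,966 × 100 = 20,811 / 45,966 × 100 = 45.3

Youth dependency ratio: 31.4
Old-age dependency ratio: 13.9
Total dependency ratio: 45.3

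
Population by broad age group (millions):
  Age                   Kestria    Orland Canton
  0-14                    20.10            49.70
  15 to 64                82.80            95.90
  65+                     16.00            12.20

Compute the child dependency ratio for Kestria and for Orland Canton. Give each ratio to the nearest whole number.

Kestria: 20.10 / 82.80 × 100 = 24
Orland Canton: 49.70 / 95.90 × 100 = 52

Kestria: 24
Orland Canton: 52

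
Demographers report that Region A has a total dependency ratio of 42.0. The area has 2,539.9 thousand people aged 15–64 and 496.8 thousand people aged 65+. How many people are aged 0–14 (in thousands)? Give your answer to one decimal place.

Total dependency ratio = (youth + elderly) / working-age × 100
42.0 = (Y + 496.8) / 2,539.9 × 100
⇒ 570.0

Aged 0–14: 570.0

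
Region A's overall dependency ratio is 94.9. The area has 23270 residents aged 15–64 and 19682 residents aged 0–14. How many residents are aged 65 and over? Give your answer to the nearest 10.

Aged 65 and over: 2400

Total dependency ratio = (youth + elderly) / working-age × 100
94.9 = (19682 + E) / 23270 × 100
⇒ 2400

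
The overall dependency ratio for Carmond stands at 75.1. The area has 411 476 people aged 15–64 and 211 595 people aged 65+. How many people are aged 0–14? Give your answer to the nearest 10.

Aged 0–14: 97 420

Total dependency ratio = (youth + elderly) / working-age × 100
75.1 = (Y + 211 595) / 411 476 × 100
⇒ 97 420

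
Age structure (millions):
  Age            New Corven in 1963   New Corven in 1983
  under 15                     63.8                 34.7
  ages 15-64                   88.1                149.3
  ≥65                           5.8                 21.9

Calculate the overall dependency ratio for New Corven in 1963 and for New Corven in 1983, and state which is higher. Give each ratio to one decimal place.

New Corven in 1963: 79.0
New Corven in 1983: 37.9
Higher: New Corven in 1963

New Corven in 1963: (63.8 + 5.8) / 88.1 × 100 = 69.6 / 88.1 × 100 = 79.0
New Corven in 1983: (34.7 + 21.9) / 149.3 × 100 = 56.6 / 149.3 × 100 = 37.9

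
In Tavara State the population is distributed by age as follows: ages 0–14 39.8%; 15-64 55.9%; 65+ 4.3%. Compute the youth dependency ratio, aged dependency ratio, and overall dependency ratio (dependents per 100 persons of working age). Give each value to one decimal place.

Youth dependency ratio = 39.8 / 55.9 × 100 = 71.2
Old-age dependency ratio = 4.3 / 55.9 × 100 = 7.7
Total dependency ratio = (39.8 + 4.3) / 55.9 × 100 = 44.1 / 55.9 × 100 = 78.9

Youth dependency ratio: 71.2
Old-age dependency ratio: 7.7
Total dependency ratio: 78.9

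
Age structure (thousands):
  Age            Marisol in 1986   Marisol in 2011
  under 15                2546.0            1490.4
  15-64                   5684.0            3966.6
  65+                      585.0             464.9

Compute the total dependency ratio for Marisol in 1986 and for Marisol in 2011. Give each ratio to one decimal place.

Marisol in 1986: 55.1
Marisol in 2011: 49.3

Marisol in 1986: (2546.0 + 585.0) / 5684.0 × 100 = 3131.0 / 5684.0 × 100 = 55.1
Marisol in 2011: (1490.4 + 464.9) / 3966.6 × 100 = 1955.3 / 3966.6 × 100 = 49.3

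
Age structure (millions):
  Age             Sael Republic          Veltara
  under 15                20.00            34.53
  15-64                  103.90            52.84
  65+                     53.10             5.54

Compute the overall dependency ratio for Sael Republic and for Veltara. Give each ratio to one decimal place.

Sael Republic: 70.4
Veltara: 75.8

Sael Republic: (20.00 + 53.10) / 103.90 × 100 = 73.10 / 103.90 × 100 = 70.4
Veltara: (34.53 + 5.54) / 52.84 × 100 = 40.07 / 52.84 × 100 = 75.8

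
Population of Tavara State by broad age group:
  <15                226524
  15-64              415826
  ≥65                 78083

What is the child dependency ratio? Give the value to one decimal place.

Youth dependency ratio: 54.5

Youth dependency ratio = 226524 / 415826 × 100 = 54.5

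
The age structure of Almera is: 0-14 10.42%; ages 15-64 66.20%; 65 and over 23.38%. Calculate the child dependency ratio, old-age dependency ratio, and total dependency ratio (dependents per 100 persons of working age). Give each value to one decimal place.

Youth dependency ratio: 15.7
Old-age dependency ratio: 35.3
Total dependency ratio: 51.1

Youth dependency ratio = 10.42 / 66.20 × 100 = 15.7
Old-age dependency ratio = 23.38 / 66.20 × 100 = 35.3
Total dependency ratio = (10.42 + 23.38) / 66.20 × 100 = 33.80 / 66.20 × 100 = 51.1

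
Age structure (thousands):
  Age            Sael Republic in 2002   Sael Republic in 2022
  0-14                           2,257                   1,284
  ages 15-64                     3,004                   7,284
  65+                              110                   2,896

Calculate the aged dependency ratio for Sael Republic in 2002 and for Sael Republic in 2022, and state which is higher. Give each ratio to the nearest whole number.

Sael Republic in 2002: 4
Sael Republic in 2022: 40
Higher: Sael Republic in 2022

Sael Republic in 2002: 110 / 3,004 × 100 = 4
Sael Republic in 2022: 2,896 / 7,284 × 100 = 40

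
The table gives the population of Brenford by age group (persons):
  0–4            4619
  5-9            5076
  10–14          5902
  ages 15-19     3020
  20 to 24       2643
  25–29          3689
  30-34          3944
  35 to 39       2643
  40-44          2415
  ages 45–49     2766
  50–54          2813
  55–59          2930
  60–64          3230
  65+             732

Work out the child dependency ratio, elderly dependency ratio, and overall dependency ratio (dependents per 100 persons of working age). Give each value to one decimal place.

0–14: 4619 + 5076 + 5902 = 15597
15–64: 3020 + 2643 + 3689 + 3944 + 2643 + 2415 + 2766 + 2813 + 2930 + 3230 = 30093
65+: 732
Youth dependency ratio = 15597 / 30093 × 100 = 51.8
Old-age dependency ratio = 732 / 30093 × 100 = 2.4
Total dependency ratio = (15597 + 732) / 30093 × 100 = 16329 / 30093 × 100 = 54.3

Youth dependency ratio: 51.8
Old-age dependency ratio: 2.4
Total dependency ratio: 54.3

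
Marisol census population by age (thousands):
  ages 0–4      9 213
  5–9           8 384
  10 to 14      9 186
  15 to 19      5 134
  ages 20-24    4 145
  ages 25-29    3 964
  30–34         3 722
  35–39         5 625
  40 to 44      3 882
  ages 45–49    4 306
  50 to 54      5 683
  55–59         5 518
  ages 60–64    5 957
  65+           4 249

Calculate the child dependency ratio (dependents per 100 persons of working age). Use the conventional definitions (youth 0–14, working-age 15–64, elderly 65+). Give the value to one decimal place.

0–14: 9 213 + 8 384 + 9 186 = 26 783
15–64: 5 134 + 4 145 + 3 964 + 3 722 + 5 625 + 3 882 + 4 306 + 5 683 + 5 518 + 5 957 = 47 936
65+: 4 249
Youth dependency ratio = 26 783 / 47 936 × 100 = 55.9

Youth dependency ratio: 55.9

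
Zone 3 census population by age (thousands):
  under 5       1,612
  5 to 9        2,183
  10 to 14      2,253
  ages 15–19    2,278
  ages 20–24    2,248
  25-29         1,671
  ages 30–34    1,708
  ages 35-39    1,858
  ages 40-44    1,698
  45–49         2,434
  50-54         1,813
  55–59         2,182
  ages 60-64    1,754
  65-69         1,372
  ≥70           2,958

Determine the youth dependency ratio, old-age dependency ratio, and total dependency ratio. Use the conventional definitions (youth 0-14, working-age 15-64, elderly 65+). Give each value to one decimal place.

0–14: 1,612 + 2,183 + 2,253 = 6,048
15–64: 2,278 + 2,248 + 1,671 + 1,708 + 1,858 + 1,698 + 2,434 + 1,813 + 2,182 + 1,754 = 19,644
65+: 1,372 + 2,958 = 4,330
Youth dependency ratio = 6,048 / 19,644 × 100 = 30.8
Old-age dependency ratio = 4,330 / 19,644 × 100 = 22.0
Total dependency ratio = (6,048 + 4,330) / 19,644 × 100 = 10,378 / 19,644 × 100 = 52.8

Youth dependency ratio: 30.8
Old-age dependency ratio: 22.0
Total dependency ratio: 52.8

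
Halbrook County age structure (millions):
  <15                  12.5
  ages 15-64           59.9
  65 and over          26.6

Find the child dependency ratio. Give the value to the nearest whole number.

Youth dependency ratio = 12.5 / 59.9 × 100 = 21

Youth dependency ratio: 21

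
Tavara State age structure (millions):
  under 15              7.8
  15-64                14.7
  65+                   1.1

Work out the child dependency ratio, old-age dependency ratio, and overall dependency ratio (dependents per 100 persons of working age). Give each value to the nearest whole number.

Youth dependency ratio = 7.8 / 14.7 × 100 = 53
Old-age dependency ratio = 1.1 / 14.7 × 100 = 7
Total dependency ratio = (7.8 + 1.1) / 14.7 × 100 = 8.9 / 14.7 × 100 = 61

Youth dependency ratio: 53
Old-age dependency ratio: 7
Total dependency ratio: 61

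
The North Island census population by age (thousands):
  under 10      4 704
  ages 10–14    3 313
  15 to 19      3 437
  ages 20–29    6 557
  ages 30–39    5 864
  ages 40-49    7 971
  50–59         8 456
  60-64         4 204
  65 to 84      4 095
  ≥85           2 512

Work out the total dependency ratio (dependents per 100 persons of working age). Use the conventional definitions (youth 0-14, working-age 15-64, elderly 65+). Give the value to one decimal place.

0–14: 4 704 + 3 313 = 8 017
15–64: 3 437 + 6 557 + 5 864 + 7 971 + 8 456 + 4 204 = 36 489
65+: 4 095 + 2 512 = 6 607
Total dependency ratio = (8 017 + 6 607) / 36 489 × 100 = 14 624 / 36 489 × 100 = 40.1

Total dependency ratio: 40.1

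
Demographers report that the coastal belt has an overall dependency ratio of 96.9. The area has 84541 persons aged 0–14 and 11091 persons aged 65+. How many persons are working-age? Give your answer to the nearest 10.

Total dependency ratio = (youth + elderly) / working-age × 100
96.9 = (84541 + 11091) / W × 100
⇒ 98690

Working-age: 98690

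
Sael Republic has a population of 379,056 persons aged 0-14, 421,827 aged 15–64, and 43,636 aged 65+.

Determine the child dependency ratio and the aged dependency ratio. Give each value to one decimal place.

Youth dependency ratio = 379,056 / 421,827 × 100 = 89.9
Old-age dependency ratio = 43,636 / 421,827 × 100 = 10.3

Youth dependency ratio: 89.9
Old-age dependency ratio: 10.3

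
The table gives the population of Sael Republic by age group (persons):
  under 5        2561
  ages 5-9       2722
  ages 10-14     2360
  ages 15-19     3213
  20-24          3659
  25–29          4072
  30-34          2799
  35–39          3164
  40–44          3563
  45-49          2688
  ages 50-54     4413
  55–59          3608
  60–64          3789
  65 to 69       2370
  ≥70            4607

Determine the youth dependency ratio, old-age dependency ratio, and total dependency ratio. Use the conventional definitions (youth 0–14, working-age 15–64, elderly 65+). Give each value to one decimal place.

Youth dependency ratio: 21.9
Old-age dependency ratio: 20.0
Total dependency ratio: 41.8

0–14: 2561 + 2722 + 2360 = 7643
15–64: 3213 + 3659 + 4072 + 2799 + 3164 + 3563 + 2688 + 4413 + 3608 + 3789 = 34968
65+: 2370 + 4607 = 6977
Youth dependency ratio = 7643 / 34968 × 100 = 21.9
Old-age dependency ratio = 6977 / 34968 × 100 = 20.0
Total dependency ratio = (7643 + 6977) / 34968 × 100 = 14620 / 34968 × 100 = 41.8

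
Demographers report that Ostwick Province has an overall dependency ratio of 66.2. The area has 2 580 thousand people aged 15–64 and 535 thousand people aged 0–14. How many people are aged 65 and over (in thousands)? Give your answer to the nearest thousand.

Aged 65 and over: 1 173

Total dependency ratio = (youth + elderly) / working-age × 100
66.2 = (535 + E) / 2 580 × 100
⇒ 1 173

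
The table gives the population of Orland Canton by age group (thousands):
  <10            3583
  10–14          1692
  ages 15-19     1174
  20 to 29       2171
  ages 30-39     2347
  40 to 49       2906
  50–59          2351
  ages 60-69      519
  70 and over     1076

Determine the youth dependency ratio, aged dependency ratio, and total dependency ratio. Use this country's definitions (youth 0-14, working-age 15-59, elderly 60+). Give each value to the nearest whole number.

0–14: 3583 + 1692 = 5275
15–59: 1174 + 2171 + 2347 + 2906 + 2351 = 10949
60+: 519 + 1076 = 1595
Youth dependency ratio = 5275 / 10949 × 100 = 48
Old-age dependency ratio = 1595 / 10949 × 100 = 15
Total dependency ratio = (5275 + 1595) / 10949 × 100 = 6870 / 10949 × 100 = 63

Youth dependency ratio: 48
Old-age dependency ratio: 15
Total dependency ratio: 63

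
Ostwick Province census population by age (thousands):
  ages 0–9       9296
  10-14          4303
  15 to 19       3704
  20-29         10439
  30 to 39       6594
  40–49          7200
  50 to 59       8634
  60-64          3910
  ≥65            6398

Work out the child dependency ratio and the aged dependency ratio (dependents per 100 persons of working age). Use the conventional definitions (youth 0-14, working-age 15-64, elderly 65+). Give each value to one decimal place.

0–14: 9296 + 4303 = 13599
15–64: 3704 + 10439 + 6594 + 7200 + 8634 + 3910 = 40481
65+: 6398
Youth dependency ratio = 13599 / 40481 × 100 = 33.6
Old-age dependency ratio = 6398 / 40481 × 100 = 15.8

Youth dependency ratio: 33.6
Old-age dependency ratio: 15.8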